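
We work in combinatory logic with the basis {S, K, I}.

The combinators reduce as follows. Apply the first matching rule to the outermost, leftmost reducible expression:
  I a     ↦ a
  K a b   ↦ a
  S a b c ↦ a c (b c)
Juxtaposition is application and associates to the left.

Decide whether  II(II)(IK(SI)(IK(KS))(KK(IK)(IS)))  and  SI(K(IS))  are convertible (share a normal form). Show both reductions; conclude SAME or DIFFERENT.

Term A:
  start: II(II)(IK(SI)(IK(KS))(KK(IK)(IS)))
  [1] I(II)(IK(SI)(IK(KS))(KK(IK)(IS)))
  [2] II(IK(SI)(IK(KS))(KK(IK)(IS)))
  [3] I(IK(SI)(IK(KS))(KK(IK)(IS)))
  [4] IK(SI)(IK(KS))(KK(IK)(IS))
  [5] K(SI)(IK(KS))(KK(IK)(IS))
  [6] SI(KK(IK)(IS))
  [7] SI(K(IS))
  [8] SI(KS)

Term B:
  start: SI(K(IS))
  [1] SI(KS)

Answer: SAME — A ⇓ SI(KS), B ⇓ SI(KS)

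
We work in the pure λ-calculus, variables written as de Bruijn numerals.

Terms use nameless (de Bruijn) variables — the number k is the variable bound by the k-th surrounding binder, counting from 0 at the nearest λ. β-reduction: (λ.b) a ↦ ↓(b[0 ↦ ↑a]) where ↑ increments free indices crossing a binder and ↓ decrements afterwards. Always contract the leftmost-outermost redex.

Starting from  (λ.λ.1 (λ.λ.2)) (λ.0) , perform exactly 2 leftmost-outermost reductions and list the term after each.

  start: (λ.λ.1 (λ.λ.2)) (λ.0)
  →1  λ.(λ.0) (λ.λ.2)
  →2  λ.λ.λ.2

Answer: after 2 steps: λ.λ.λ.2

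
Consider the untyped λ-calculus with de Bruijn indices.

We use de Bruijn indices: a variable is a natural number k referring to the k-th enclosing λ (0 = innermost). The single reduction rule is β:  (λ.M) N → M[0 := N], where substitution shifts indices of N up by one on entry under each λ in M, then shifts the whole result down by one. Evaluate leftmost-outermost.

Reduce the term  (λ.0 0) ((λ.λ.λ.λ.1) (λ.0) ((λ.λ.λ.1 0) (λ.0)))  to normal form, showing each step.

  start: (λ.0 0) ((λ.λ.λ.λ.1) (λ.0) ((λ.λ.λ.1 0) (λ.0)))
  →1  (λ.λ.λ.λ.1) (λ.0) ((λ.λ.λ.1 0) (λ.0)) ((λ.λ.λ.λ.1) (λ.0) ((λ.λ.λ.1 0) (λ.0)))
  →2  (λ.λ.λ.1) ((λ.λ.λ.1 0) (λ.0)) ((λ.λ.λ.λ.1) (λ.0) ((λ.λ.λ.1 0) (λ.0)))
  →3  (λ.λ.1) ((λ.λ.λ.λ.1) (λ.0) ((λ.λ.λ.1 0) (λ.0)))
  →4  λ.(λ.λ.λ.λ.1) (λ.0) ((λ.λ.λ.1 0) (λ.0))
  →5  λ.(λ.λ.λ.1) ((λ.λ.λ.1 0) (λ.0))
  →6  λ.λ.λ.1

Answer: normal form = λ.λ.λ.1  (in 6 steps)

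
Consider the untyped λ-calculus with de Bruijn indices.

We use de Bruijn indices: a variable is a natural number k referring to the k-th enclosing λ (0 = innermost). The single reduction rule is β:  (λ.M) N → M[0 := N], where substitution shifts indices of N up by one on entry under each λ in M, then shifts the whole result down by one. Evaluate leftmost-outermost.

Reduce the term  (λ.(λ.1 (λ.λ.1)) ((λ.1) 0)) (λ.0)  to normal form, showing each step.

  start: (λ.(λ.1 (λ.λ.1)) ((λ.1) 0)) (λ.0)
  step 1: (λ.(λ.0) (λ.λ.1)) ((λ.λ.0) (λ.0))
  step 2: (λ.0) (λ.λ.1)
  step 3: λ.λ.1

Answer: normal form = λ.λ.1  (in 3 steps)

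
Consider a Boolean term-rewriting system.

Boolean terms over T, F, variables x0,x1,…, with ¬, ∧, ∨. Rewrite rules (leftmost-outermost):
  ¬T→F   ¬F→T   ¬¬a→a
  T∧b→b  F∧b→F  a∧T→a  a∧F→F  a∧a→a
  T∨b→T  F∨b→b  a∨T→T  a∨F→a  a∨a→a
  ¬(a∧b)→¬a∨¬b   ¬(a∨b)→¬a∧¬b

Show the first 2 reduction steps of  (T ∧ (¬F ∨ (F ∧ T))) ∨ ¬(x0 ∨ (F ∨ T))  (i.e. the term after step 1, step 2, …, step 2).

Answer: after 2 steps: (T ∨ (F ∧ T)) ∨ ¬(x0 ∨ (F ∨ T))

Derivation:
  start: (T ∧ (¬F ∨ (F ∧ T))) ∨ ¬(x0 ∨ (F ∨ T))
  →1  (¬F ∨ (F ∧ T)) ∨ ¬(x0 ∨ (F ∨ T))
  →2  (T ∨ (F ∧ T)) ∨ ¬(x0 ∨ (F ∨ T))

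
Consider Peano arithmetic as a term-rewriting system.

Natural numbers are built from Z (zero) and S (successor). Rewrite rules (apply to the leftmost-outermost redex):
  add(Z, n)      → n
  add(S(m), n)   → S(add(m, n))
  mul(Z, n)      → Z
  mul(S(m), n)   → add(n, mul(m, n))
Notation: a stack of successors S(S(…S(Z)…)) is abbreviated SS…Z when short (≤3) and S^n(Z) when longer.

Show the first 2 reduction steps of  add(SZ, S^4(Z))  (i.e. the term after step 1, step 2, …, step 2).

Answer: after 2 steps: S^5(Z)

Reduction:
  start: add(SZ, S^4(Z))
  →1  S(add(Z, S^4(Z)))
  →2  S^5(Z)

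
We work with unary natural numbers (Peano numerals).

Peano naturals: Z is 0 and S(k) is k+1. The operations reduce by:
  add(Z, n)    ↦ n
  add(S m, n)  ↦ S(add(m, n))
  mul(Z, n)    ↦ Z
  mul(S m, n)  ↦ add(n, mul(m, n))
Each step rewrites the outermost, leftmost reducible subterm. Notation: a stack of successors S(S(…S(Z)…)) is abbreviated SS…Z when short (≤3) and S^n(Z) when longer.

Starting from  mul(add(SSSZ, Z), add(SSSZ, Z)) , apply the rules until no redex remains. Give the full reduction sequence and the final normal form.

Answer: normal form = S^9(Z)  (in 32 steps)

Reduction:
  start: mul(add(SSSZ, Z), add(SSSZ, Z))
  step 1: mul(S(add(SSZ, Z)), add(SSSZ, Z))
  step 2: add(add(SSSZ, Z), mul(add(SSZ, Z), add(SSSZ, Z)))
  step 3: add(S(add(SSZ, Z)), mul(add(SSZ, Z), add(SSSZ, Z)))
  step 4: S(add(add(SSZ, Z), mul(add(SSZ, Z), add(SSSZ, Z))))
  step 5: S(add(S(add(SZ, Z)), mul(add(SSZ, Z), add(SSSZ, Z))))
  step 6: S(S(add(add(SZ, Z), mul(add(SSZ, Z), add(SSSZ, Z)))))
  step 7: S(S(add(S(add(Z, Z)), mul(add(SSZ, Z), add(SSSZ, Z)))))
  step 8: S(S(S(add(add(Z, Z), mul(add(SSZ, Z), add(SSSZ, Z))))))
  step 9: S(S(S(add(Z, mul(add(SSZ, Z), add(SSSZ, Z))))))
  step 10: S(S(S(mul(add(SSZ, Z), add(SSSZ, Z)))))
  step 11: S(S(S(mul(S(add(SZ, Z)), add(SSSZ, Z)))))
  step 12: S(S(S(add(add(SSSZ, Z), mul(add(SZ, Z), add(SSSZ, Z))))))
  step 13: S(S(S(add(S(add(SSZ, Z)), mul(add(SZ, Z), add(SSSZ, Z))))))
  step 14: S(S(S(S(add(add(SSZ, Z), mul(add(SZ, Z), add(SSSZ, Z)))))))
  step 15: S(S(S(S(add(S(add(SZ, Z)), mul(add(SZ, Z), add(SSSZ, Z)))))))
  step 16: S(S(S(S(S(add(add(SZ, Z), mul(add(SZ, Z), add(SSSZ, Z))))))))
  step 17: S(S(S(S(S(add(S(add(Z, Z)), mul(add(SZ, Z), add(SSSZ, Z))))))))
  step 18: S(S(S(S(S(S(add(add(Z, Z), mul(add(SZ, Z), add(SSSZ, Z)))))))))
  step 19: S(S(S(S(S(S(add(Z, mul(add(SZ, Z), add(SSSZ, Z)))))))))
  step 20: S(S(S(S(S(S(mul(add(SZ, Z), add(SSSZ, Z))))))))
  step 21: S(S(S(S(S(S(mul(S(add(Z, Z)), add(SSSZ, Z))))))))
  step 22: S(S(S(S(S(S(add(add(SSSZ, Z), mul(add(Z, Z), add(SSSZ, Z)))))))))
  step 23: S(S(S(S(S(S(add(S(add(SSZ, Z)), mul(add(Z, Z), add(SSSZ, Z)))))))))
  step 24: S(S(S(S(S(S(S(add(add(SSZ, Z), mul(add(Z, Z), add(SSSZ, Z))))))))))
  step 25: S(S(S(S(S(S(S(add(S(add(SZ, Z)), mul(add(Z, Z), add(SSSZ, Z))))))))))
  step 26: S(S(S(S(S(S(S(S(add(add(SZ, Z), mul(add(Z, Z), add(SSSZ, Z)))))))))))
  step 27: S(S(S(S(S(S(S(S(add(S(add(Z, Z)), mul(add(Z, Z), add(SSSZ, Z)))))))))))
  step 28: S(S(S(S(S(S(S(S(S(add(add(Z, Z), mul(add(Z, Z), add(SSSZ, Z))))))))))))
  step 29: S(S(S(S(S(S(S(S(S(add(Z, mul(add(Z, Z), add(SSSZ, Z))))))))))))
  step 30: S(S(S(S(S(S(S(S(S(mul(add(Z, Z), add(SSSZ, Z)))))))))))
  step 31: S(S(S(S(S(S(S(S(S(mul(Z, add(SSSZ, Z)))))))))))
  step 32: S^9(Z)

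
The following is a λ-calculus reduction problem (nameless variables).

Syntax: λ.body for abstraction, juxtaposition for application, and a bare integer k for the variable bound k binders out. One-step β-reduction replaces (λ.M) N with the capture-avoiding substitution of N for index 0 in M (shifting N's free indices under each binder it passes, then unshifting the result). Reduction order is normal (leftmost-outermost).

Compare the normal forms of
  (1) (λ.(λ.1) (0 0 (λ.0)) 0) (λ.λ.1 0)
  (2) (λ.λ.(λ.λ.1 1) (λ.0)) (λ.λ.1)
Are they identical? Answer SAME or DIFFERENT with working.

Answer: DIFFERENT — A ⇓ λ.λ.1 0, B ⇓ λ.λ.λ.0

Reduction:
Term A:
  start: (λ.(λ.1) (0 0 (λ.0)) 0) (λ.λ.1 0)
  [1] (λ.λ.λ.1 0) ((λ.λ.1 0) (λ.λ.1 0) (λ.0)) (λ.λ.1 0)
  [2] (λ.λ.1 0) (λ.λ.1 0)
  [3] λ.(λ.λ.1 0) 0
  [4] λ.λ.1 0

Term B:
  start: (λ.λ.(λ.λ.1 1) (λ.0)) (λ.λ.1)
  [1] λ.(λ.λ.1 1) (λ.0)
  [2] λ.λ.(λ.0) (λ.0)
  [3] λ.λ.λ.0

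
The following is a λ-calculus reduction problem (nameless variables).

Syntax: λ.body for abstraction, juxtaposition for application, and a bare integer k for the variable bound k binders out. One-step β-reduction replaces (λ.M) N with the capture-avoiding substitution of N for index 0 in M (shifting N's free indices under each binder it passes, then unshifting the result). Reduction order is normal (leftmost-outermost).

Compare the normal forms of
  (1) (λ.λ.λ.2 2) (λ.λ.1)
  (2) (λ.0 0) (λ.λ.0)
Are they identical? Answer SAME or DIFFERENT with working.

Term A:
  start: (λ.λ.λ.2 2) (λ.λ.1)
  [1] λ.λ.(λ.λ.1) (λ.λ.1)
  [2] λ.λ.λ.λ.λ.1

Term B:
  start: (λ.0 0) (λ.λ.0)
  [1] (λ.λ.0) (λ.λ.0)
  [2] λ.0

Answer: DIFFERENT — A ⇓ λ.λ.λ.λ.λ.1, B ⇓ λ.0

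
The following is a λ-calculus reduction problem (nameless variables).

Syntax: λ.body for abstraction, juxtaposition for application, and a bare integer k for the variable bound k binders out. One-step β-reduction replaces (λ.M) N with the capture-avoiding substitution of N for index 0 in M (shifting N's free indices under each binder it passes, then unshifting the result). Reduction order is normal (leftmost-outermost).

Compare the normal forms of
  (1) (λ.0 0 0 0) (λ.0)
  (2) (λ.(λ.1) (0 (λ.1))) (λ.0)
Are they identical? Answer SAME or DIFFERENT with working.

Answer: SAME — A ⇓ λ.0, B ⇓ λ.0

Working:
Term A:
  start: (λ.0 0 0 0) (λ.0)
  →1  (λ.0) (λ.0) (λ.0) (λ.0)
  →2  (λ.0) (λ.0) (λ.0)
  →3  (λ.0) (λ.0)
  →4  λ.0

Term B:
  start: (λ.(λ.1) (0 (λ.1))) (λ.0)
  →1  (λ.λ.0) ((λ.0) (λ.λ.0))
  →2  λ.0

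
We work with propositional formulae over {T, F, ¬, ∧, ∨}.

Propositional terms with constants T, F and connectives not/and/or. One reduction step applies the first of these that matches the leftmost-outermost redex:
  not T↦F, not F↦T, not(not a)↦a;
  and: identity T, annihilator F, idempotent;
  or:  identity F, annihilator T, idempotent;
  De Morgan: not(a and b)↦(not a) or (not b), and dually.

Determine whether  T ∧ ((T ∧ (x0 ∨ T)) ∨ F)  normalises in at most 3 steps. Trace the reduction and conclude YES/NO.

  start: T ∧ ((T ∧ (x0 ∨ T)) ∨ F)
  step 1: (T ∧ (x0 ∨ T)) ∨ F
  step 2: T ∧ (x0 ∨ T)
  step 3: x0 ∨ T

Answer: NO — after 3 steps the term is x0 ∨ T, not yet normal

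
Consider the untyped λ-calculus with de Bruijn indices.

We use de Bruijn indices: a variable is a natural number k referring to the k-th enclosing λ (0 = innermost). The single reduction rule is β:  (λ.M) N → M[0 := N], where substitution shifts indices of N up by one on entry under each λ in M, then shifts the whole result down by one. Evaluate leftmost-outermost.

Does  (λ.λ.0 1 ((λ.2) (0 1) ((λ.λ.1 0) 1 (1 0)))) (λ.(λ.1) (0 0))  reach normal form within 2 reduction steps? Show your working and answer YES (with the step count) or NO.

  start: (λ.λ.0 1 ((λ.2) (0 1) ((λ.λ.1 0) 1 (1 0)))) (λ.(λ.1) (0 0))
  →1  λ.0 (λ.(λ.1) (0 0)) ((λ.λ.(λ.1) (0 0)) (0 (λ.(λ.1) (0 0))) ((λ.λ.1 0) (λ.(λ.1) (0 0)) ((λ.(λ.1) (0 0)) 0)))
  →2  λ.0 (λ.0) ((λ.λ.(λ.1) (0 0)) (0 (λ.(λ.1) (0 0))) ((λ.λ.1 0) (λ.(λ.1) (0 0)) ((λ.(λ.1) (0 0)) 0)))

Answer: NO — after 2 steps the term is λ.0 (λ.0) ((λ.λ.(λ.1) (0 0)) (0 (λ.(λ.1) (0 0))) ((λ.λ.1 0) (λ.(λ.1) (0 0)) ((λ.(λ.1) (0 0)) 0))), not yet normal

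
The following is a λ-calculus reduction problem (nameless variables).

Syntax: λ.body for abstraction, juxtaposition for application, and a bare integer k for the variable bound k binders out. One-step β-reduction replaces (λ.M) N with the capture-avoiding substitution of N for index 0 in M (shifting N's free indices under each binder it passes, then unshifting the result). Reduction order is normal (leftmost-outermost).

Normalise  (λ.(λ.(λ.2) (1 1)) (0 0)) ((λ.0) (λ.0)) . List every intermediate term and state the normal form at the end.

Answer: normal form = λ.0  (in 4 steps)

Working:
  start: (λ.(λ.(λ.2) (1 1)) (0 0)) ((λ.0) (λ.0))
  →1  (λ.(λ.(λ.0) (λ.0)) ((λ.0) (λ.0) ((λ.0) (λ.0)))) ((λ.0) (λ.0) ((λ.0) (λ.0)))
  →2  (λ.(λ.0) (λ.0)) ((λ.0) (λ.0) ((λ.0) (λ.0)))
  →3  (λ.0) (λ.0)
  →4  λ.0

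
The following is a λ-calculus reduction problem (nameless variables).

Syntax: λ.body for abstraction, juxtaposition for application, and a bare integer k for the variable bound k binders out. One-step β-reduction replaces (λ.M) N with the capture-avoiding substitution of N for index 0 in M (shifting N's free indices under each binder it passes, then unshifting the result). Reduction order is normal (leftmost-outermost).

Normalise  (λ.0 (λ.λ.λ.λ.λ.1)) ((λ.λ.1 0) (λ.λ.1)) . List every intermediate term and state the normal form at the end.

Answer: normal form = λ.λ.λ.λ.λ.λ.1  (in 4 steps)

Derivation:
  start: (λ.0 (λ.λ.λ.λ.λ.1)) ((λ.λ.1 0) (λ.λ.1))
  →1  (λ.λ.1 0) (λ.λ.1) (λ.λ.λ.λ.λ.1)
  →2  (λ.(λ.λ.1) 0) (λ.λ.λ.λ.λ.1)
  →3  (λ.λ.1) (λ.λ.λ.λ.λ.1)
  →4  λ.λ.λ.λ.λ.λ.1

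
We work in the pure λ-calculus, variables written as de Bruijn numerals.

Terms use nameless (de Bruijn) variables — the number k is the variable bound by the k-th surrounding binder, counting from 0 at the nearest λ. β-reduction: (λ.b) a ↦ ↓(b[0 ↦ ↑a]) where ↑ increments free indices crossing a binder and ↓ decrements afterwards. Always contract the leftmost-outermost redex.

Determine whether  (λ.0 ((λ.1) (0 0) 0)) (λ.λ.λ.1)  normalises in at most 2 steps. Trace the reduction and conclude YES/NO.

Answer: YES — reaches normal form λ.λ.1 in 2 ≤ 2 steps

Reduction:
  start: (λ.0 ((λ.1) (0 0) 0)) (λ.λ.λ.1)
  →1  (λ.λ.λ.1) ((λ.λ.λ.λ.1) ((λ.λ.λ.1) (λ.λ.λ.1)) (λ.λ.λ.1))
  →2  λ.λ.1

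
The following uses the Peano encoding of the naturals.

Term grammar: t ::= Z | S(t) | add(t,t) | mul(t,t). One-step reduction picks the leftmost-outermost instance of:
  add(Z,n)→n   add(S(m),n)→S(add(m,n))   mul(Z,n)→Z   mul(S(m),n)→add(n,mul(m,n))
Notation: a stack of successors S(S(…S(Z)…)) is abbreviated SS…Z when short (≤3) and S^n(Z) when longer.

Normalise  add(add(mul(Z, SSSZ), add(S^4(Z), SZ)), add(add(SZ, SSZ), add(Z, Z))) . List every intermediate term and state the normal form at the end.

  start: add(add(mul(Z, SSSZ), add(S^4(Z), SZ)), add(add(SZ, SSZ), add(Z, Z)))
  [1] add(add(Z, add(S^4(Z), SZ)), add(add(SZ, SSZ), add(Z, Z)))
  [2] add(add(S^4(Z), SZ), add(add(SZ, SSZ), add(Z, Z)))
  [3] add(S(add(SSSZ, SZ)), add(add(SZ, SSZ), add(Z, Z)))
  [4] S(add(add(SSSZ, SZ), add(add(SZ, SSZ), add(Z, Z))))
  [5] S(add(S(add(SSZ, SZ)), add(add(SZ, SSZ), add(Z, Z))))
  [6] S(S(add(add(SSZ, SZ), add(add(SZ, SSZ), add(Z, Z)))))
  [7] S(S(add(S(add(SZ, SZ)), add(add(SZ, SSZ), add(Z, Z)))))
  [8] S(S(S(add(add(SZ, SZ), add(add(SZ, SSZ), add(Z, Z))))))
  [9] S(S(S(add(S(add(Z, SZ)), add(add(SZ, SSZ), add(Z, Z))))))
  [10] S(S(S(S(add(add(Z, SZ), add(add(SZ, SSZ), add(Z, Z)))))))
  [11] S(S(S(S(add(SZ, add(add(SZ, SSZ), add(Z, Z)))))))
  [12] S(S(S(S(S(add(Z, add(add(SZ, SSZ), add(Z, Z))))))))
  [13] S(S(S(S(S(add(add(SZ, SSZ), add(Z, Z)))))))
  [14] S(S(S(S(S(add(S(add(Z, SSZ)), add(Z, Z)))))))
  [15] S(S(S(S(S(S(add(add(Z, SSZ), add(Z, Z))))))))
  [16] S(S(S(S(S(S(add(SSZ, add(Z, Z))))))))
  [17] S(S(S(S(S(S(S(add(SZ, add(Z, Z)))))))))
  [18] S(S(S(S(S(S(S(S(add(Z, add(Z, Z))))))))))
  [19] S(S(S(S(S(S(S(S(add(Z, Z)))))))))
  [20] S^8(Z)

Answer: normal form = S^8(Z)  (in 20 steps)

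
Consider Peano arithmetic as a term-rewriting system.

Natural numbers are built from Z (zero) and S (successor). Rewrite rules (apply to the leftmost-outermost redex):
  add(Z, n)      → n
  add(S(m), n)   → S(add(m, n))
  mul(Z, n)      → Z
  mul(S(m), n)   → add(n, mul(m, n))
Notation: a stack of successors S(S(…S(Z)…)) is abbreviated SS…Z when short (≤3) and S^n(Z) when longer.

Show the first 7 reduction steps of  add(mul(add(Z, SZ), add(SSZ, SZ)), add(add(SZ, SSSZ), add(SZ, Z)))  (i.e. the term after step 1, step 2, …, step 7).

Answer: after 7 steps: S(add(S(add(add(Z, SZ), mul(Z, add(SSZ, SZ)))), add(add(SZ, SSSZ), add(SZ, Z))))

Working:
  start: add(mul(add(Z, SZ), add(SSZ, SZ)), add(add(SZ, SSSZ), add(SZ, Z)))
  →1  add(mul(SZ, add(SSZ, SZ)), add(add(SZ, SSSZ), add(SZ, Z)))
  →2  add(add(add(SSZ, SZ), mul(Z, add(SSZ, SZ))), add(add(SZ, SSSZ), add(SZ, Z)))
  →3  add(add(S(add(SZ, SZ)), mul(Z, add(SSZ, SZ))), add(add(SZ, SSSZ), add(SZ, Z)))
  →4  add(S(add(add(SZ, SZ), mul(Z, add(SSZ, SZ)))), add(add(SZ, SSSZ), add(SZ, Z)))
  →5  S(add(add(add(SZ, SZ), mul(Z, add(SSZ, SZ))), add(add(SZ, SSSZ), add(SZ, Z))))
  →6  S(add(add(S(add(Z, SZ)), mul(Z, add(SSZ, SZ))), add(add(SZ, SSSZ), add(SZ, Z))))
  →7  S(add(S(add(add(Z, SZ), mul(Z, add(SSZ, SZ)))), add(add(SZ, SSSZ), add(SZ, Z))))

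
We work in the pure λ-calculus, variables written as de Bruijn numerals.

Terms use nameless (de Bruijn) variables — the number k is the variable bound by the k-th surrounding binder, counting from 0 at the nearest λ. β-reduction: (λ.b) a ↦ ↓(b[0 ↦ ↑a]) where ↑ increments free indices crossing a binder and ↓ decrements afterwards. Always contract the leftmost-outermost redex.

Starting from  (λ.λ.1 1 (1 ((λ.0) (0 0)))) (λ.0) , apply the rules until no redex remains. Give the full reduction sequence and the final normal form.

  start: (λ.λ.1 1 (1 ((λ.0) (0 0)))) (λ.0)
  [1] λ.(λ.0) (λ.0) ((λ.0) ((λ.0) (0 0)))
  [2] λ.(λ.0) ((λ.0) ((λ.0) (0 0)))
  [3] λ.(λ.0) ((λ.0) (0 0))
  [4] λ.(λ.0) (0 0)
  [5] λ.0 0

Answer: normal form = λ.0 0  (in 5 steps)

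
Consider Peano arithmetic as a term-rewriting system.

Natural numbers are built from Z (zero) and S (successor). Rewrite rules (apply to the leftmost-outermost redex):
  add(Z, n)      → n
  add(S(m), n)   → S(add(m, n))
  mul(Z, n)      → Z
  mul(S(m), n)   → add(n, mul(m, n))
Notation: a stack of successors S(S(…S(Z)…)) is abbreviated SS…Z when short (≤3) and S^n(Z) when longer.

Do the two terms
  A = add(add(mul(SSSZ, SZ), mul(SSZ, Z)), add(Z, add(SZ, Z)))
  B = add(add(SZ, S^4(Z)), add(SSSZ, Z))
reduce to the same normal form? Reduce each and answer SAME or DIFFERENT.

Answer: DIFFERENT — A ⇓ S^4(Z), B ⇓ S^8(Z)

Working:
Term A:
  start: add(add(mul(SSSZ, SZ), mul(SSZ, Z)), add(Z, add(SZ, Z)))
  step 1: add(add(add(SZ, mul(SSZ, SZ)), mul(SSZ, Z)), add(Z, add(SZ, Z)))
  step 2: add(add(S(add(Z, mul(SSZ, SZ))), mul(SSZ, Z)), add(Z, add(SZ, Z)))
  step 3: add(S(add(add(Z, mul(SSZ, SZ)), mul(SSZ, Z))), add(Z, add(SZ, Z)))
  step 4: S(add(add(add(Z, mul(SSZ, SZ)), mul(SSZ, Z)), add(Z, add(SZ, Z))))
  step 5: S(add(add(mul(SSZ, SZ), mul(SSZ, Z)), add(Z, add(SZ, Z))))
  step 6: S(add(add(add(SZ, mul(SZ, SZ)), mul(SSZ, Z)), add(Z, add(SZ, Z))))
  step 7: S(add(add(S(add(Z, mul(SZ, SZ))), mul(SSZ, Z)), add(Z, add(SZ, Z))))
  step 8: S(add(S(add(add(Z, mul(SZ, SZ)), mul(SSZ, Z))), add(Z, add(SZ, Z))))
  step 9: S(S(add(add(add(Z, mul(SZ, SZ)), mul(SSZ, Z)), add(Z, add(SZ, Z)))))
  step 10: S(S(add(add(mul(SZ, SZ), mul(SSZ, Z)), add(Z, add(SZ, Z)))))
  step 11: S(S(add(add(add(SZ, mul(Z, SZ)), mul(SSZ, Z)), add(Z, add(SZ, Z)))))
  step 12: S(S(add(add(S(add(Z, mul(Z, SZ))), mul(SSZ, Z)), add(Z, add(SZ, Z)))))
  step 13: S(S(add(S(add(add(Z, mul(Z, SZ)), mul(SSZ, Z))), add(Z, add(SZ, Z)))))
  step 14: S(S(S(add(add(add(Z, mul(Z, SZ)), mul(SSZ, Z)), add(Z, add(SZ, Z))))))
  step 15: S(S(S(add(add(mul(Z, SZ), mul(SSZ, Z)), add(Z, add(SZ, Z))))))
  step 16: S(S(S(add(add(Z, mul(SSZ, Z)), add(Z, add(SZ, Z))))))
  step 17: S(S(S(add(mul(SSZ, Z), add(Z, add(SZ, Z))))))
  step 18: S(S(S(add(add(Z, mul(SZ, Z)), add(Z, add(SZ, Z))))))
  step 19: S(S(S(add(mul(SZ, Z), add(Z, add(SZ, Z))))))
  step 20: S(S(S(add(add(Z, mul(Z, Z)), add(Z, add(SZ, Z))))))
  step 21: S(S(S(add(mul(Z, Z), add(Z, add(SZ, Z))))))
  step 22: S(S(S(add(Z, add(Z, add(SZ, Z))))))
  step 23: S(S(S(add(Z, add(SZ, Z)))))
  step 24: S(S(S(add(SZ, Z))))
  step 25: S(S(S(S(add(Z, Z)))))
  step 26: S^4(Z)

Term B:
  start: add(add(SZ, S^4(Z)), add(SSSZ, Z))
  step 1: add(S(add(Z, S^4(Z))), add(SSSZ, Z))
  step 2: S(add(add(Z, S^4(Z)), add(SSSZ, Z)))
  step 3: S(add(S^4(Z), add(SSSZ, Z)))
  step 4: S(S(add(SSSZ, add(SSSZ, Z))))
  step 5: S(S(S(add(SSZ, add(SSSZ, Z)))))
  step 6: S(S(S(S(add(SZ, add(SSSZ, Z))))))
  step 7: S(S(S(S(S(add(Z, add(SSSZ, Z)))))))
  step 8: S(S(S(S(S(add(SSSZ, Z))))))
  step 9: S(S(S(S(S(S(add(SSZ, Z)))))))
  step 10: S(S(S(S(S(S(S(add(SZ, Z))))))))
  step 11: S(S(S(S(S(S(S(S(add(Z, Z)))))))))
  step 12: S^8(Z)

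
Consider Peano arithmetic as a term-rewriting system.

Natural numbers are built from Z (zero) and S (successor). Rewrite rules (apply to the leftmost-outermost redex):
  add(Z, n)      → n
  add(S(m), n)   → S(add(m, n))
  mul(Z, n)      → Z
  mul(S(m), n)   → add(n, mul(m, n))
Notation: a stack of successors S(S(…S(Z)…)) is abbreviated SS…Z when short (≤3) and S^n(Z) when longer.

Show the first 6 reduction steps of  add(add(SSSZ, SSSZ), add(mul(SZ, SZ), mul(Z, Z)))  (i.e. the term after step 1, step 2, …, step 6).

Answer: after 6 steps: S(S(S(add(add(Z, SSSZ), add(mul(SZ, SZ), mul(Z, Z))))))

Reduction:
  start: add(add(SSSZ, SSSZ), add(mul(SZ, SZ), mul(Z, Z)))
  [1] add(S(add(SSZ, SSSZ)), add(mul(SZ, SZ), mul(Z, Z)))
  [2] S(add(add(SSZ, SSSZ), add(mul(SZ, SZ), mul(Z, Z))))
  [3] S(add(S(add(SZ, SSSZ)), add(mul(SZ, SZ), mul(Z, Z))))
  [4] S(S(add(add(SZ, SSSZ), add(mul(SZ, SZ), mul(Z, Z)))))
  [5] S(S(add(S(add(Z, SSSZ)), add(mul(SZ, SZ), mul(Z, Z)))))
  [6] S(S(S(add(add(Z, SSSZ), add(mul(SZ, SZ), mul(Z, Z))))))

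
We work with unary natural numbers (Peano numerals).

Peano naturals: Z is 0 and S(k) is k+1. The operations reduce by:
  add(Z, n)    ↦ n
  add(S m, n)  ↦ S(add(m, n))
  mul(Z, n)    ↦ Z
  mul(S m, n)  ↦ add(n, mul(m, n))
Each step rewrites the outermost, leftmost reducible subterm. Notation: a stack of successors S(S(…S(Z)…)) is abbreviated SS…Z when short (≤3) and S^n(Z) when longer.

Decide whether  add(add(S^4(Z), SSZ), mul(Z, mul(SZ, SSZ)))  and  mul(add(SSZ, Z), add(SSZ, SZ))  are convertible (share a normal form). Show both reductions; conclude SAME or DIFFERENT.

Term A:
  start: add(add(S^4(Z), SSZ), mul(Z, mul(SZ, SSZ)))
  [1] add(S(add(SSSZ, SSZ)), mul(Z, mul(SZ, SSZ)))
  [2] S(add(add(SSSZ, SSZ), mul(Z, mul(SZ, SSZ))))
  [3] S(add(S(add(SSZ, SSZ)), mul(Z, mul(SZ, SSZ))))
  [4] S(S(add(add(SSZ, SSZ), mul(Z, mul(SZ, SSZ)))))
  [5] S(S(add(S(add(SZ, SSZ)), mul(Z, mul(SZ, SSZ)))))
  [6] S(S(S(add(add(SZ, SSZ), mul(Z, mul(SZ, SSZ))))))
  [7] S(S(S(add(S(add(Z, SSZ)), mul(Z, mul(SZ, SSZ))))))
  [8] S(S(S(S(add(add(Z, SSZ), mul(Z, mul(SZ, SSZ)))))))
  [9] S(S(S(S(add(SSZ, mul(Z, mul(SZ, SSZ)))))))
  [10] S(S(S(S(S(add(SZ, mul(Z, mul(SZ, SSZ))))))))
  [11] S(S(S(S(S(S(add(Z, mul(Z, mul(SZ, SSZ)))))))))
  [12] S(S(S(S(S(S(mul(Z, mul(SZ, SSZ))))))))
  [13] S^6(Z)

Term B:
  start: mul(add(SSZ, Z), add(SSZ, SZ))
  [1] mul(S(add(SZ, Z)), add(SSZ, SZ))
  [2] add(add(SSZ, SZ), mul(add(SZ, Z), add(SSZ, SZ)))
  [3] add(S(add(SZ, SZ)), mul(add(SZ, Z), add(SSZ, SZ)))
  [4] S(add(add(SZ, SZ), mul(add(SZ, Z), add(SSZ, SZ))))
  [5] S(add(S(add(Z, SZ)), mul(add(SZ, Z), add(SSZ, SZ))))
  [6] S(S(add(add(Z, SZ), mul(add(SZ, Z), add(SSZ, SZ)))))
  [7] S(S(add(SZ, mul(add(SZ, Z), add(SSZ, SZ)))))
  [8] S(S(S(add(Z, mul(add(SZ, Z), add(SSZ, SZ))))))
  [9] S(S(S(mul(add(SZ, Z), add(SSZ, SZ)))))
  [10] S(S(S(mul(S(add(Z, Z)), add(SSZ, SZ)))))
  [11] S(S(S(add(add(SSZ, SZ), mul(add(Z, Z), add(SSZ, SZ))))))
  [12] S(S(S(add(S(add(SZ, SZ)), mul(add(Z, Z), add(SSZ, SZ))))))
  [13] S(S(S(S(add(add(SZ, SZ), mul(add(Z, Z), add(SSZ, SZ)))))))
  [14] S(S(S(S(add(S(add(Z, SZ)), mul(add(Z, Z), add(SSZ, SZ)))))))
  [15] S(S(S(S(S(add(add(Z, SZ), mul(add(Z, Z), add(SSZ, SZ))))))))
  [16] S(S(S(S(S(add(SZ, mul(add(Z, Z), add(SSZ, SZ))))))))
  [17] S(S(S(S(S(S(add(Z, mul(add(Z, Z), add(SSZ, SZ)))))))))
  [18] S(S(S(S(S(S(mul(add(Z, Z), add(SSZ, SZ))))))))
  [19] S(S(S(S(S(S(mul(Z, add(SSZ, SZ))))))))
  [20] S^6(Z)

Answer: SAME — A ⇓ S^6(Z), B ⇓ S^6(Z)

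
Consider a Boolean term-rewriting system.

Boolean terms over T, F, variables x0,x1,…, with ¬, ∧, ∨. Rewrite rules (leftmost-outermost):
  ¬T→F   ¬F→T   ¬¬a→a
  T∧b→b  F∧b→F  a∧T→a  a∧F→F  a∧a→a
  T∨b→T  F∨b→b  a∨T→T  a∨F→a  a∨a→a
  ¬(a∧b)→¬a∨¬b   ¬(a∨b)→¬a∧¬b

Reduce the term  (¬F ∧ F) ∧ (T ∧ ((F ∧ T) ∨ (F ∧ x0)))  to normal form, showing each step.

Answer: normal form = F  (in 2 steps)

Working:
  start: (¬F ∧ F) ∧ (T ∧ ((F ∧ T) ∨ (F ∧ x0)))
  [1] F ∧ (T ∧ ((F ∧ T) ∨ (F ∧ x0)))
  [2] F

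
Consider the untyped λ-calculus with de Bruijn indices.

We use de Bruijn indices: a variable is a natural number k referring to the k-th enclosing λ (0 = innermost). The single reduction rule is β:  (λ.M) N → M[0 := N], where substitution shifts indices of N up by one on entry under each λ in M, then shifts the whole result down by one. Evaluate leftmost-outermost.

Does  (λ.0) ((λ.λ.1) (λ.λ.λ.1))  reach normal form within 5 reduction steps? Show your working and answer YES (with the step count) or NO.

  start: (λ.0) ((λ.λ.1) (λ.λ.λ.1))
  step 1: (λ.λ.1) (λ.λ.λ.1)
  step 2: λ.λ.λ.λ.1

Answer: YES — reaches normal form λ.λ.λ.λ.1 in 2 ≤ 5 steps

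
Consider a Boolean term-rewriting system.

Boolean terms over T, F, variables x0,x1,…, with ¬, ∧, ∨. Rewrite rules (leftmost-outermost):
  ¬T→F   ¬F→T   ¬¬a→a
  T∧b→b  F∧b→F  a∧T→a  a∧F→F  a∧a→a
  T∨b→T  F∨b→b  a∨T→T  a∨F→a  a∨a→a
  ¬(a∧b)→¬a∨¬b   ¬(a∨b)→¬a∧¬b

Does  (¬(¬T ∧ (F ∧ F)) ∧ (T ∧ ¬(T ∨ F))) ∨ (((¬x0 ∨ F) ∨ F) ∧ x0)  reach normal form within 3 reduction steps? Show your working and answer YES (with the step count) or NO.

  start: (¬(¬T ∧ (F ∧ F)) ∧ (T ∧ ¬(T ∨ F))) ∨ (((¬x0 ∨ F) ∨ F) ∧ x0)
  [1] ((¬¬T ∨ ¬(F ∧ F)) ∧ (T ∧ ¬(T ∨ F))) ∨ (((¬x0 ∨ F) ∨ F) ∧ x0)
  [2] ((T ∨ ¬(F ∧ F)) ∧ (T ∧ ¬(T ∨ F))) ∨ (((¬x0 ∨ F) ∨ F) ∧ x0)
  [3] (T ∧ (T ∧ ¬(T ∨ F))) ∨ (((¬x0 ∨ F) ∨ F) ∧ x0)

Answer: NO — after 3 steps the term is (T ∧ (T ∧ ¬(T ∨ F))) ∨ (((¬x0 ∨ F) ∨ F) ∧ x0), not yet normal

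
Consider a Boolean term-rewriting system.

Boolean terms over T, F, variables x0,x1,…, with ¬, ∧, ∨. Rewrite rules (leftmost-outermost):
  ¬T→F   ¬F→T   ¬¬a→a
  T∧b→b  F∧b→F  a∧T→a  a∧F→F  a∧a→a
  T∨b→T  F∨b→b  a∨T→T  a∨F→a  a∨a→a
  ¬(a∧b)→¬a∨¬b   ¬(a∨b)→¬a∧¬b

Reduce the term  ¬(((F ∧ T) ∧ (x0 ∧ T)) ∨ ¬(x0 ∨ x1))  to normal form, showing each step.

  start: ¬(((F ∧ T) ∧ (x0 ∧ T)) ∨ ¬(x0 ∨ x1))
  step 1: ¬((F ∧ T) ∧ (x0 ∧ T)) ∧ ¬¬(x0 ∨ x1)
  step 2: (¬(F ∧ T) ∨ ¬(x0 ∧ T)) ∧ ¬¬(x0 ∨ x1)
  step 3: ((¬F ∨ ¬T) ∨ ¬(x0 ∧ T)) ∧ ¬¬(x0 ∨ x1)
  step 4: ((T ∨ ¬T) ∨ ¬(x0 ∧ T)) ∧ ¬¬(x0 ∨ x1)
  step 5: (T ∨ ¬(x0 ∧ T)) ∧ ¬¬(x0 ∨ x1)
  step 6: T ∧ ¬¬(x0 ∨ x1)
  step 7: ¬¬(x0 ∨ x1)
  step 8: x0 ∨ x1

Answer: normal form = x0 ∨ x1  (in 8 steps)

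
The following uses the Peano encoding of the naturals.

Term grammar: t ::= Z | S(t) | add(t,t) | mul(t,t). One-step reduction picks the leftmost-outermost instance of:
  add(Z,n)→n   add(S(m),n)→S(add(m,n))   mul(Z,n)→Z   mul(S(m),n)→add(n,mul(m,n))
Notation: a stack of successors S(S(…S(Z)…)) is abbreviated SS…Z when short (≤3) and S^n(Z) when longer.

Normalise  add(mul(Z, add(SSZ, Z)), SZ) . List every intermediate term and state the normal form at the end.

  start: add(mul(Z, add(SSZ, Z)), SZ)
  step 1: add(Z, SZ)
  step 2: SZ

Answer: normal form = SZ  (in 2 steps)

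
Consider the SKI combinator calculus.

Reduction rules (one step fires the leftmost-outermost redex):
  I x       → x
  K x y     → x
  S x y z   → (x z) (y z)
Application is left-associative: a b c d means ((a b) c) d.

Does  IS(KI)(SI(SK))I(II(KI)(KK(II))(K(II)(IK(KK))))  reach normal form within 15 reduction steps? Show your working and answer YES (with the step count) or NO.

  start: IS(KI)(SI(SK))I(II(KI)(KK(II))(K(II)(IK(KK))))
  step 1: S(KI)(SI(SK))I(II(KI)(KK(II))(K(II)(IK(KK))))
  step 2: KII(SI(SK)I)(II(KI)(KK(II))(K(II)(IK(KK))))
  step 3: I(SI(SK)I)(II(KI)(KK(II))(K(II)(IK(KK))))
  step 4: SI(SK)I(II(KI)(KK(II))(K(II)(IK(KK))))
  step 5: II(SKI)(II(KI)(KK(II))(K(II)(IK(KK))))
  step 6: I(SKI)(II(KI)(KK(II))(K(II)(IK(KK))))
  step 7: SKI(II(KI)(KK(II))(K(II)(IK(KK))))
  step 8: K(II(KI)(KK(II))(K(II)(IK(KK))))(I(II(KI)(KK(II))(K(II)(IK(KK)))))
  step 9: II(KI)(KK(II))(K(II)(IK(KK)))
  step 10: I(KI)(KK(II))(K(II)(IK(KK)))
  step 11: KI(KK(II))(K(II)(IK(KK)))
  step 12: I(K(II)(IK(KK)))
  step 13: K(II)(IK(KK))
  step 14: II
  step 15: I

Answer: YES — reaches normal form I in 15 ≤ 15 steps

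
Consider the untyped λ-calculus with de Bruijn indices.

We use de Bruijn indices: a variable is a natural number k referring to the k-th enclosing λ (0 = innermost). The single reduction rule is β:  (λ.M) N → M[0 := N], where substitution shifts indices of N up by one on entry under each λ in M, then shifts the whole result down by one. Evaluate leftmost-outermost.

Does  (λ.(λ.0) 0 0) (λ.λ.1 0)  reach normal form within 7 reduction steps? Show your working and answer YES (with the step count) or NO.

  start: (λ.(λ.0) 0 0) (λ.λ.1 0)
  [1] (λ.0) (λ.λ.1 0) (λ.λ.1 0)
  [2] (λ.λ.1 0) (λ.λ.1 0)
  [3] λ.(λ.λ.1 0) 0
  [4] λ.λ.1 0

Answer: YES — reaches normal form λ.λ.1 0 in 4 ≤ 7 steps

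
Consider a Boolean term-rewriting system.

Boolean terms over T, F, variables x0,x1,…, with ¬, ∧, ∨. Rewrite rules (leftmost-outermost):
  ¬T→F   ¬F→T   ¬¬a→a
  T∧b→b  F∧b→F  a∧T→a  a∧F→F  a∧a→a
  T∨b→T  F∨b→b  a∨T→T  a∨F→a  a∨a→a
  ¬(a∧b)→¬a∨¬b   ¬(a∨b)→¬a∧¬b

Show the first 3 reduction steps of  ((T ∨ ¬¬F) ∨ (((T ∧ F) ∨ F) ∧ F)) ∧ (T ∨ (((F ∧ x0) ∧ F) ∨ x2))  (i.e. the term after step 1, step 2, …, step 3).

Answer: after 3 steps: T ∨ (((F ∧ x0) ∧ F) ∨ x2)

Derivation:
  start: ((T ∨ ¬¬F) ∨ (((T ∧ F) ∨ F) ∧ F)) ∧ (T ∨ (((F ∧ x0) ∧ F) ∨ x2))
  step 1: (T ∨ (((T ∧ F) ∨ F) ∧ F)) ∧ (T ∨ (((F ∧ x0) ∧ F) ∨ x2))
  step 2: T ∧ (T ∨ (((F ∧ x0) ∧ F) ∨ x2))
  step 3: T ∨ (((F ∧ x0) ∧ F) ∨ x2)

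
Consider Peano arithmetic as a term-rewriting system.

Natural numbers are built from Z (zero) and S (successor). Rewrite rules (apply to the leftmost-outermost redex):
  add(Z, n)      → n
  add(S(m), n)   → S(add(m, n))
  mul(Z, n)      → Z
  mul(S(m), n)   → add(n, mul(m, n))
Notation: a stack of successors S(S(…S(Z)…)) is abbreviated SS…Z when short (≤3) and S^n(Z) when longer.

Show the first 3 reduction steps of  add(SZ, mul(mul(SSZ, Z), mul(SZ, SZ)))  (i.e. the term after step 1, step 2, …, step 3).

Answer: after 3 steps: S(mul(add(Z, mul(SZ, Z)), mul(SZ, SZ)))

Derivation:
  start: add(SZ, mul(mul(SSZ, Z), mul(SZ, SZ)))
  →1  S(add(Z, mul(mul(SSZ, Z), mul(SZ, SZ))))
  →2  S(mul(mul(SSZ, Z), mul(SZ, SZ)))
  →3  S(mul(add(Z, mul(SZ, Z)), mul(SZ, SZ)))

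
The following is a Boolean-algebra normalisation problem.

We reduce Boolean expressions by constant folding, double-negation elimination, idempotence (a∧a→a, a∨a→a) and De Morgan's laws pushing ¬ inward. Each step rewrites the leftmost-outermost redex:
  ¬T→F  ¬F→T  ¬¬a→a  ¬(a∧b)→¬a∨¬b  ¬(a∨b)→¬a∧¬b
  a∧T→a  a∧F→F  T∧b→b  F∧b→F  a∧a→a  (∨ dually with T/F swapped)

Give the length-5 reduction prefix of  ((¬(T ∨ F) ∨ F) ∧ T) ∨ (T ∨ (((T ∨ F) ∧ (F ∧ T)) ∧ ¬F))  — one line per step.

  start: ((¬(T ∨ F) ∨ F) ∧ T) ∨ (T ∨ (((T ∨ F) ∧ (F ∧ T)) ∧ ¬F))
  step 1: (¬(T ∨ F) ∨ F) ∨ (T ∨ (((T ∨ F) ∧ (F ∧ T)) ∧ ¬F))
  step 2: ¬(T ∨ F) ∨ (T ∨ (((T ∨ F) ∧ (F ∧ T)) ∧ ¬F))
  step 3: (¬T ∧ ¬F) ∨ (T ∨ (((T ∨ F) ∧ (F ∧ T)) ∧ ¬F))
  step 4: (F ∧ ¬F) ∨ (T ∨ (((T ∨ F) ∧ (F ∧ T)) ∧ ¬F))
  step 5: F ∨ (T ∨ (((T ∨ F) ∧ (F ∧ T)) ∧ ¬F))

Answer: after 5 steps: F ∨ (T ∨ (((T ∨ F) ∧ (F ∧ T)) ∧ ¬F))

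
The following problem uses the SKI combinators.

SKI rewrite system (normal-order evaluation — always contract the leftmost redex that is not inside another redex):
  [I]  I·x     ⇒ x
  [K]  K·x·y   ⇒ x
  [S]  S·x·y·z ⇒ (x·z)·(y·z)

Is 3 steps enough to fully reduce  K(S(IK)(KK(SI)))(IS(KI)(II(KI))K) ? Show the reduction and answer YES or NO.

  start: K(S(IK)(KK(SI)))(IS(KI)(II(KI))K)
  step 1: S(IK)(KK(SI))
  step 2: SK(KK(SI))
  step 3: SKK

Answer: YES — reaches normal form SKK in 3 ≤ 3 steps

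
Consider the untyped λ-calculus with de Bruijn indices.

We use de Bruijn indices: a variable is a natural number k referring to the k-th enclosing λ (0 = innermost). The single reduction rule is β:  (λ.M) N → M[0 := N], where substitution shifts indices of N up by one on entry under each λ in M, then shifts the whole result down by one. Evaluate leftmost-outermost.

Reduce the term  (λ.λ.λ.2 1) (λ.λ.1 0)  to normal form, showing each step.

Answer: normal form = λ.λ.λ.2 0  (in 2 steps)

Derivation:
  start: (λ.λ.λ.2 1) (λ.λ.1 0)
  step 1: λ.λ.(λ.λ.1 0) 1
  step 2: λ.λ.λ.2 0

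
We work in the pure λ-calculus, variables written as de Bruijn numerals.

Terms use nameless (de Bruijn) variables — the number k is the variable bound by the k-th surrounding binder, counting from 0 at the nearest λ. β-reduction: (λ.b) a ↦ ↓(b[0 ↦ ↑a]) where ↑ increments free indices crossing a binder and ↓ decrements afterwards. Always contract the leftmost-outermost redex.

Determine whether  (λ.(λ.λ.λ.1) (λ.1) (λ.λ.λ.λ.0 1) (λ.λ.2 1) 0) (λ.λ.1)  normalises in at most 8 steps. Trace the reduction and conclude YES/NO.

  start: (λ.(λ.λ.λ.1) (λ.1) (λ.λ.λ.λ.0 1) (λ.λ.2 1) 0) (λ.λ.1)
  [1] (λ.λ.λ.1) (λ.λ.λ.1) (λ.λ.λ.λ.0 1) (λ.λ.(λ.λ.1) 1) (λ.λ.1)
  [2] (λ.λ.1) (λ.λ.λ.λ.0 1) (λ.λ.(λ.λ.1) 1) (λ.λ.1)
  [3] (λ.λ.λ.λ.λ.0 1) (λ.λ.(λ.λ.1) 1) (λ.λ.1)
  [4] (λ.λ.λ.λ.0 1) (λ.λ.1)
  [5] λ.λ.λ.0 1

Answer: YES — reaches normal form λ.λ.λ.0 1 in 5 ≤ 8 steps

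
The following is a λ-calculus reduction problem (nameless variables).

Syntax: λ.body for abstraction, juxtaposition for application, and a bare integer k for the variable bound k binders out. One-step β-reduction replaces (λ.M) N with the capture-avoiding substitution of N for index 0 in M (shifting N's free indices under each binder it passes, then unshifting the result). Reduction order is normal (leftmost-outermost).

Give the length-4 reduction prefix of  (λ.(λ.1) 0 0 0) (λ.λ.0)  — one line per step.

  start: (λ.(λ.1) 0 0 0) (λ.λ.0)
  [1] (λ.λ.λ.0) (λ.λ.0) (λ.λ.0) (λ.λ.0)
  [2] (λ.λ.0) (λ.λ.0) (λ.λ.0)
  [3] (λ.0) (λ.λ.0)
  [4] λ.λ.0

Answer: after 4 steps: λ.λ.0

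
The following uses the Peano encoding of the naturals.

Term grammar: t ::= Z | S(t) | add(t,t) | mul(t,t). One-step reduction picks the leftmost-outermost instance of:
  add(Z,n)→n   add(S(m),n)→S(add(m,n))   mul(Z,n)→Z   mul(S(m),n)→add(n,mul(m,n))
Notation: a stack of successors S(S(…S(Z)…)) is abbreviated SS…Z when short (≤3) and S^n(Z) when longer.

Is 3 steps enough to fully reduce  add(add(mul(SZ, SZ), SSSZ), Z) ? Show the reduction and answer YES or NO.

Answer: NO — after 3 steps the term is add(S(add(add(Z, mul(Z, SZ)), SSSZ)), Z), not yet normal

Derivation:
  start: add(add(mul(SZ, SZ), SSSZ), Z)
  [1] add(add(add(SZ, mul(Z, SZ)), SSSZ), Z)
  [2] add(add(S(add(Z, mul(Z, SZ))), SSSZ), Z)
  [3] add(S(add(add(Z, mul(Z, SZ)), SSSZ)), Z)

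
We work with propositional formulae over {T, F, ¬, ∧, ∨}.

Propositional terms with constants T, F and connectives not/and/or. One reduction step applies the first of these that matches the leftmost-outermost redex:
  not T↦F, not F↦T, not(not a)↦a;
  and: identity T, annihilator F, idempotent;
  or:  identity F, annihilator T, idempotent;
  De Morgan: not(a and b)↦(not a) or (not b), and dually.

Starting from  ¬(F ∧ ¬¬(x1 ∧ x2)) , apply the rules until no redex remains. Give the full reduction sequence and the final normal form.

Answer: normal form = T  (in 3 steps)

Working:
  start: ¬(F ∧ ¬¬(x1 ∧ x2))
  [1] ¬F ∨ ¬¬¬(x1 ∧ x2)
  [2] T ∨ ¬¬¬(x1 ∧ x2)
  [3] T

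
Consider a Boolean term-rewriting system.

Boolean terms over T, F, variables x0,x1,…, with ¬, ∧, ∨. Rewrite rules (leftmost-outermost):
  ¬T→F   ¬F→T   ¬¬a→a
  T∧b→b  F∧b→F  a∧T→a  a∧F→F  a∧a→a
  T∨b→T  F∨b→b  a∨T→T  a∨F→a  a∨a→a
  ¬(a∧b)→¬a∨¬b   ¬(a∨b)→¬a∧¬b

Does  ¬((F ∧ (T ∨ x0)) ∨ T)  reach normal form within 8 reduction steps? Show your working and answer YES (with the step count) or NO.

Answer: YES — reaches normal form F in 6 ≤ 8 steps

Working:
  start: ¬((F ∧ (T ∨ x0)) ∨ T)
  [1] ¬(F ∧ (T ∨ x0)) ∧ ¬T
  [2] (¬F ∨ ¬(T ∨ x0)) ∧ ¬T
  [3] (T ∨ ¬(T ∨ x0)) ∧ ¬T
  [4] T ∧ ¬T
  [5] ¬T
  [6] F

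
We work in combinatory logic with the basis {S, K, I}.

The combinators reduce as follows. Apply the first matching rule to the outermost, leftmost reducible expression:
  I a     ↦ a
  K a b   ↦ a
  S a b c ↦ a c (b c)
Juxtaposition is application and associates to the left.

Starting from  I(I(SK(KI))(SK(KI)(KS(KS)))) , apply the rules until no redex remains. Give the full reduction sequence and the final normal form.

  start: I(I(SK(KI))(SK(KI)(KS(KS))))
  [1] I(SK(KI))(SK(KI)(KS(KS)))
  [2] SK(KI)(SK(KI)(KS(KS)))
  [3] K(SK(KI)(KS(KS)))(KI(SK(KI)(KS(KS))))
  [4] SK(KI)(KS(KS))
  [5] K(KS(KS))(KI(KS(KS)))
  [6] KS(KS)
  [7] S

Answer: normal form = S  (in 7 steps)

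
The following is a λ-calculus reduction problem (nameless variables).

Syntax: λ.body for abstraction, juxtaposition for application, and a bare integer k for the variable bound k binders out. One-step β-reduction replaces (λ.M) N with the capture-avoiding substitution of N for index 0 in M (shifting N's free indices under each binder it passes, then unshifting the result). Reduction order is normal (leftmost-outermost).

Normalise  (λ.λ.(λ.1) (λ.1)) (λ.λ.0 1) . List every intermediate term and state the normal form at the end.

  start: (λ.λ.(λ.1) (λ.1)) (λ.λ.0 1)
  →1  λ.(λ.1) (λ.1)
  →2  λ.0

Answer: normal form = λ.0  (in 2 steps)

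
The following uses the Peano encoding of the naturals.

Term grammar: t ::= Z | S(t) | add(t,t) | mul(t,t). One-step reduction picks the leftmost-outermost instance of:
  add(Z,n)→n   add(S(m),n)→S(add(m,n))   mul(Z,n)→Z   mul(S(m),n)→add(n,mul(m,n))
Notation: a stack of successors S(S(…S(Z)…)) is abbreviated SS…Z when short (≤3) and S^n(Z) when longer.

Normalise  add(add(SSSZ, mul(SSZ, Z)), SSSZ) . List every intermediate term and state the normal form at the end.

  start: add(add(SSSZ, mul(SSZ, Z)), SSSZ)
  [1] add(S(add(SSZ, mul(SSZ, Z))), SSSZ)
  [2] S(add(add(SSZ, mul(SSZ, Z)), SSSZ))
  [3] S(add(S(add(SZ, mul(SSZ, Z))), SSSZ))
  [4] S(S(add(add(SZ, mul(SSZ, Z)), SSSZ)))
  [5] S(S(add(S(add(Z, mul(SSZ, Z))), SSSZ)))
  [6] S(S(S(add(add(Z, mul(SSZ, Z)), SSSZ))))
  [7] S(S(S(add(mul(SSZ, Z), SSSZ))))
  [8] S(S(S(add(add(Z, mul(SZ, Z)), SSSZ))))
  [9] S(S(S(add(mul(SZ, Z), SSSZ))))
  [10] S(S(S(add(add(Z, mul(Z, Z)), SSSZ))))
  [11] S(S(S(add(mul(Z, Z), SSSZ))))
  [12] S(S(S(add(Z, SSSZ))))
  [13] S^6(Z)

Answer: normal form = S^6(Z)  (in 13 steps)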